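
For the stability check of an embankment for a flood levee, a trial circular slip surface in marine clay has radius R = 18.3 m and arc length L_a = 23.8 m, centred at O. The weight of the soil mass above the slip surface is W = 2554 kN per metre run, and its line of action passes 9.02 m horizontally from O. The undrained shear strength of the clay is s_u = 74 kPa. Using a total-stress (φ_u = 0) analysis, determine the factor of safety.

Taking moments about the centre O, the resisting moment is provided by the undrained shear strength acting along the arc:
M_R = s_u·L_a·R = 74·23.80·18.3 = 32230.0 kN·m/m
M_D = W·d = 2554·9.02 = 23037.1 kN·m/m
FS = M_R / M_D = 32230.0 / 23037.1 = 1.399

FS = 1.40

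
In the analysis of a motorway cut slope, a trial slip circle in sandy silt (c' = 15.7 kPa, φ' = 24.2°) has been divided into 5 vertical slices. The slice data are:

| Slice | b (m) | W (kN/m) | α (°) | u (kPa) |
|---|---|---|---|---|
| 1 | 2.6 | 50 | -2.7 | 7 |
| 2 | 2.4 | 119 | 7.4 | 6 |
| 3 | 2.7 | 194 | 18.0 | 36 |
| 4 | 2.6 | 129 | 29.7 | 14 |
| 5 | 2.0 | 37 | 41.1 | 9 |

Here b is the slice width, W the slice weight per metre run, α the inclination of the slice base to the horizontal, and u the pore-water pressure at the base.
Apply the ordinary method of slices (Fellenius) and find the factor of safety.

FS = 2.13

Ordinary method of slices: FS = Σ[c'·Δl_i + (W_i cosα_i − u_i·Δl_i)·tanφ'] / Σ W_i sinα_i, with Δl_i = b_i / cosα_i.
Slice 1: Δl = 2.6/cos(-2.7°) = 2.603 m; N'_1 = 50·cos(-2.7°) − 7·2.603 = 31.7; c'Δl = 40.87; W sinα = -2.4
Slice 2: Δl = 2.4/cos7.4° = 2.420 m; N'_2 = 119·cos7.4° − 6·2.420 = 103.5; c'Δl = 38.00; W sinα = 15.3
Slice 3: Δl = 2.7/cos18.0° = 2.839 m; N'_3 = 194·cos18.0° − 36·2.839 = 82.3; c'Δl = 44.57; W sinα = 59.9
Slice 4: Δl = 2.6/cos29.7° = 2.993 m; N'_4 = 129·cos29.7° − 14·2.993 = 70.1; c'Δl = 46.99; W sinα = 63.9
Slice 5: Δl = 2.0/cos41.1° = 2.654 m; N'_5 = 37·cos41.1° − 9·2.654 = 4.0; c'Δl = 41.67; W sinα = 24.3
Σc'Δl = 212.1 kN/m; ΣN' = 291.7 kN/m; ΣW sinα = 161.2 kN/m
Resisting = 212.1 + 291.7·tan24.2° = 212.1 + 131.1 = 343.2 kN/m
FS = 343.2 / 161.2 = 2.129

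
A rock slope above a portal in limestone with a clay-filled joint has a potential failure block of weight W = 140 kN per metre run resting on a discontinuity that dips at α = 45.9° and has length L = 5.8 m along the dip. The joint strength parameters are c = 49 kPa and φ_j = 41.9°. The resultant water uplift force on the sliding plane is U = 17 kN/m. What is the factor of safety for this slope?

FS = 3.54

Resolving the block weight along and normal to the plane and applying the Mohr–Coulomb strength on the joint:
N' = W cosα − U = 140·cos45.9° − 17 = 80.4 kN/m
Driving force T = W sinα = 140·sin45.9° = 100.5 kN/m
Resisting force R = c·L + N'·tanφ_j = 49·5.8 + 80.4·tan41.9° = 284.2 + 72.2 = 356.4 kN/m
FS = R / T = 356.4 / 100.5 = 3.545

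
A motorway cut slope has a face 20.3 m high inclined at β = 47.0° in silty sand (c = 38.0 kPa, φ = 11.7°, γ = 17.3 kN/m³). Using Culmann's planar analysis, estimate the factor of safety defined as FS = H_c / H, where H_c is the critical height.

FS = 1.69

H_c = (4c/γ) · sinβ cosφ / [1 − cos(β − φ)]
    = (4·38.0/17.3) · sin47.0°·cos11.7° / [1 − cos35.3°]
    = 8.786 · 0.7162 / 0.1839 = 34.22 m
FS = H_c / H = 34.22 / 20.3 = 1.686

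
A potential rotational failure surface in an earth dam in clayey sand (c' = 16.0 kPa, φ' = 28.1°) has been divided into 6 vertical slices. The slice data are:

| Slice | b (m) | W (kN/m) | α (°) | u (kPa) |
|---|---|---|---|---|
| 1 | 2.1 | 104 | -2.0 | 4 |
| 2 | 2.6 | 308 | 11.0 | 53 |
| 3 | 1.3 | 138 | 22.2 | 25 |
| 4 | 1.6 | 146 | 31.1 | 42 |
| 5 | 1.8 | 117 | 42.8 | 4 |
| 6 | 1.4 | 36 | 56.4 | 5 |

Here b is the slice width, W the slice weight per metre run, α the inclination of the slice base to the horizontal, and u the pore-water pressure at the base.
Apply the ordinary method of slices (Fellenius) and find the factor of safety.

FS = 1.59

Ordinary method of slices: FS = Σ[c'·Δl_i + (W_i cosα_i − u_i·Δl_i)·tanφ'] / Σ W_i sinα_i, with Δl_i = b_i / cosα_i.
Slice 1: Δl = 2.1/cos(-2.0°) = 2.101 m; N'_1 = 104·cos(-2.0°) − 4·2.101 = 95.5; c'Δl = 33.62; W sinα = -3.6
Slice 2: Δl = 2.6/cos11.0° = 2.649 m; N'_2 = 308·cos11.0° − 53·2.649 = 162.0; c'Δl = 42.38; W sinα = 58.8
Slice 3: Δl = 1.3/cos22.2° = 1.404 m; N'_3 = 138·cos22.2° − 25·1.404 = 92.7; c'Δl = 22.47; W sinα = 52.1
Slice 4: Δl = 1.6/cos31.1° = 1.869 m; N'_4 = 146·cos31.1° − 42·1.869 = 46.5; c'Δl = 29.90; W sinα = 75.4
Slice 5: Δl = 1.8/cos42.8° = 2.453 m; N'_5 = 117·cos42.8° − 4·2.453 = 76.0; c'Δl = 39.25; W sinα = 79.5
Slice 6: Δl = 1.4/cos56.4° = 2.530 m; N'_6 = 36·cos56.4° − 5·2.530 = 7.3; c'Δl = 40.48; W sinα = 30.0
Σc'Δl = 208.1 kN/m; ΣN' = 480.0 kN/m; ΣW sinα = 292.2 kN/m
Resisting = 208.1 + 480.0·tan28.1° = 208.1 + 256.3 = 464.4 kN/m
FS = 464.4 / 292.2 = 1.589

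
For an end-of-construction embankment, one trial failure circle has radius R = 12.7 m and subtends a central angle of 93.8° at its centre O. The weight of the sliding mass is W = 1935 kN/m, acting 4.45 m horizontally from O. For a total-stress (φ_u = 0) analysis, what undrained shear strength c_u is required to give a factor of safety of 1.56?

c_u = 50.9 kPa

FS = c_u·L_a·R / (W·d), so c_u = FS·W·d / (L_a·R).
Arc length L_a = R·θ = 12.7·(93.8°·π/180) = 12.7·1.6371 = 20.79 m
c_u = 1.56·1935·4.45 / (20.79·12.7) = 13432.8 / 264.05 = 50.87 kPa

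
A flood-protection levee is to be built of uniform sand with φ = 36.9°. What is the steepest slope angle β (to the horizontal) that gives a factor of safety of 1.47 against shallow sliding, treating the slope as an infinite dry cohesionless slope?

For an infinite dry cohesionless slope FS = tanφ/tanβ, so tanβ = tanφ / FS.
tanβ = tan36.9° / 1.47 = 0.7508 / 1.47 = 0.5108
β = arctan(0.5108) = 27.06°

β = 27.1°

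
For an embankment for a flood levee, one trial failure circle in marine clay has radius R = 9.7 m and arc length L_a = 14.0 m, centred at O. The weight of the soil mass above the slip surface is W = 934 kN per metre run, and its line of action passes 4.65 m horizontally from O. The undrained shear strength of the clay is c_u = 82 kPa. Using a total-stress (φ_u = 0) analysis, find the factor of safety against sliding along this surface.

Taking moments about the centre O, the resisting moment is provided by the undrained shear strength acting along the arc:
M_R = c_u·L_a·R = 82·14.00·9.7 = 11135.6 kN·m/m
M_D = W·d = 934·4.65 = 4343.1 kN·m/m
FS = M_R / M_D = 11135.6 / 4343.1 = 2.564

FS = 2.56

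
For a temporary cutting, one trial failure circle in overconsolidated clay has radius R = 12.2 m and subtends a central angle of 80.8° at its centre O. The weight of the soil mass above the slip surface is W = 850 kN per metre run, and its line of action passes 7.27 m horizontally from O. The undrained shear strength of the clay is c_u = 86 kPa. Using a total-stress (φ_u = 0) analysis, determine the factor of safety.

Taking moments about the centre O, the resisting moment is provided by the undrained shear strength acting along the arc:
Arc length L_a = R·θ = 12.2·(80.8°·π/180) = 12.2·1.4102 = 17.20 m
M_R = c_u·L_a·R = 86·17.20·12.2 = 18051.2 kN·m/m
M_D = W·d = 850·7.27 = 6179.5 kN·m/m
FS = M_R / M_D = 18051.2 / 6179.5 = 2.921

FS = 2.92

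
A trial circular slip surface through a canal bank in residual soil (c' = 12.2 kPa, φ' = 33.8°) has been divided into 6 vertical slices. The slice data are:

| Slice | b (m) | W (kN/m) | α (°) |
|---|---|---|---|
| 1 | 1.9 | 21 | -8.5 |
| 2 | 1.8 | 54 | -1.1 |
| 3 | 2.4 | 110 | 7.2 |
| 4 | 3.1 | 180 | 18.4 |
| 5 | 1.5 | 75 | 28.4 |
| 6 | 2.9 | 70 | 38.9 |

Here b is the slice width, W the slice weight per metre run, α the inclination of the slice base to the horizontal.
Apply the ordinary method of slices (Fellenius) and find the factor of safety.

Ordinary method of slices: FS = Σ[c'·Δl_i + (W_i cosα_i)·tanφ'] / Σ W_i sinα_i, with Δl_i = b_i / cosα_i.
Slice 1: Δl = 1.9/cos(-8.5°) = 1.921 m; N'_1 = 21·cos(-8.5°) = 20.8; c'Δl = 23.44; W sinα = -3.1
Slice 2: Δl = 1.8/cos(-1.1°) = 1.800 m; N'_2 = 54·cos(-1.1°) = 54.0; c'Δl = 21.96; W sinα = -1.0
Slice 3: Δl = 2.4/cos7.2° = 2.419 m; N'_3 = 110·cos7.2° = 109.1; c'Δl = 29.51; W sinα = 13.8
Slice 4: Δl = 3.1/cos18.4° = 3.267 m; N'_4 = 180·cos18.4° = 170.8; c'Δl = 39.86; W sinα = 56.8
Slice 5: Δl = 1.5/cos28.4° = 1.705 m; N'_5 = 75·cos28.4° = 66.0; c'Δl = 20.80; W sinα = 35.7
Slice 6: Δl = 2.9/cos38.9° = 3.726 m; N'_6 = 70·cos38.9° = 54.5; c'Δl = 45.46; W sinα = 44.0
Σc'Δl = 181.0 kN/m; ΣN' = 475.1 kN/m; ΣW sinα = 146.1 kN/m
Resisting = 181.0 + 475.1·tan33.8° = 181.0 + 318.1 = 499.1 kN/m
FS = 499.1 / 146.1 = 3.416

FS = 3.42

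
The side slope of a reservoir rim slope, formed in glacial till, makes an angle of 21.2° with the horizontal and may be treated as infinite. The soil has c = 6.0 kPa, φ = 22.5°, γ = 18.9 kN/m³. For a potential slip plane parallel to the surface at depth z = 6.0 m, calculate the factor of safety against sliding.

For an infinite slope with a slip plane parallel to the surface (no pore pressure): FS = [c + γz cos²β tanφ] / [γz sinβ cosβ].
γz = 18.9·6.0 = 113.40 kN/m²
Numerator = 6.0 + 113.40·cos²21.2°·tan22.5° = 6.0 + 113.40·0.8692·0.4142 = 46.829 kPa
Denominator = 113.40·sin21.2°·cos21.2° = 113.40·0.3616·0.9323 = 38.233 kPa
FS = 46.829 / 38.233 = 1.225

FS = 1.22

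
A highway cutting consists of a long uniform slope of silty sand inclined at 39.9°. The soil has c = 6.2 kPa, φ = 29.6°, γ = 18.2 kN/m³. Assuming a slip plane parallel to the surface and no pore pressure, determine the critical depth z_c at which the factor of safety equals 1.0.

z_c = 2.16 m

Setting FS = 1.00 in FS = [c + γz cos²β tanφ] / [γz sinβ cosβ] and solving for z:
z = c / [γ cosβ (FS·sinβ − cosβ·tanφ)]
  = 6.2 / [18.2·cos39.9°·(1.00·sin39.9° − cos39.9°·tan29.6°)]
  = 6.2 / [18.2·0.7672·(1.00·0.6414 − 0.7672·0.5681)]
  = 6.2 / 2.8712 = 2.159 m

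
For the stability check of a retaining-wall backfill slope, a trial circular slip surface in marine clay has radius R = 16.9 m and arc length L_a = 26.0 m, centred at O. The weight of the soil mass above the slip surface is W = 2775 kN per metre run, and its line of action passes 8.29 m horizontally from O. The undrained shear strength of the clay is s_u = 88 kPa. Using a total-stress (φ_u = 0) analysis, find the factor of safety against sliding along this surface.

FS = 1.68

Taking moments about the centre O, the resisting moment is provided by the undrained shear strength acting along the arc:
M_R = s_u·L_a·R = 88·26.00·16.9 = 38667.2 kN·m/m
M_D = W·d = 2775·8.29 = 23004.7 kN·m/m
FS = M_R / M_D = 38667.2 / 23004.7 = 1.681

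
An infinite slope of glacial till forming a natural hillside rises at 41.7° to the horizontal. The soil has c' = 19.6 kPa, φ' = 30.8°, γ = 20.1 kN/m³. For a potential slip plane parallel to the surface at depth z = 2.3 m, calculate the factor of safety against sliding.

FS = 1.52

For an infinite slope with a slip plane parallel to the surface (no pore pressure): FS = [c' + γz cos²β tanφ'] / [γz sinβ cosβ].
γz = 20.1·2.3 = 46.23 kN/m²
Numerator = 19.6 + 46.23·cos²41.7°·tan30.8° = 19.6 + 46.23·0.5575·0.5961 = 34.963 kPa
Denominator = 46.23·sin41.7°·cos41.7° = 46.23·0.6652·0.7466 = 22.962 kPa
FS = 34.963 / 22.962 = 1.523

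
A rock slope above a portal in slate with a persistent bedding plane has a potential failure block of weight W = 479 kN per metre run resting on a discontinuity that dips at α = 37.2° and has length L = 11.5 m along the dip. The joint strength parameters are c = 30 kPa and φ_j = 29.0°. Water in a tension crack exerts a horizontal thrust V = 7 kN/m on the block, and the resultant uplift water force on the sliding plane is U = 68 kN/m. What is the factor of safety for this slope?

FS = 1.75

Resolving the block weight along and normal to the plane and applying the Mohr–Coulomb strength on the joint:
N' = W cosα − U − V sinα = 479·cos37.2° − 68 − 7·sin37.2° = 309.3 kN/m
Driving force T = W sinα + V cosα = 479·sin37.2° + 7·cos37.2° = 295.2 kN/m
Resisting force R = c·L + N'·tanφ_j = 30·11.5 + 309.3·tan29.0° = 345.0 + 171.5 = 516.5 kN/m
FS = R / T = 516.5 / 295.2 = 1.750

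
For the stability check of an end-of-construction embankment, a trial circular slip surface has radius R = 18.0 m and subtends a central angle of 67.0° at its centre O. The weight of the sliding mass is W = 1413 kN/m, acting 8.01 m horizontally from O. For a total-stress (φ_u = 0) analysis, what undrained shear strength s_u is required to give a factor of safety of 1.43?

s_u = 42.7 kPa

FS = s_u·L_a·R / (W·d), so s_u = FS·W·d / (L_a·R).
Arc length L_a = R·θ = 18.0·(67.0°·π/180) = 18.0·1.1694 = 21.05 m
s_u = 1.43·1413·8.01 / (21.05·18.0) = 16184.9 / 378.88 = 42.72 kPa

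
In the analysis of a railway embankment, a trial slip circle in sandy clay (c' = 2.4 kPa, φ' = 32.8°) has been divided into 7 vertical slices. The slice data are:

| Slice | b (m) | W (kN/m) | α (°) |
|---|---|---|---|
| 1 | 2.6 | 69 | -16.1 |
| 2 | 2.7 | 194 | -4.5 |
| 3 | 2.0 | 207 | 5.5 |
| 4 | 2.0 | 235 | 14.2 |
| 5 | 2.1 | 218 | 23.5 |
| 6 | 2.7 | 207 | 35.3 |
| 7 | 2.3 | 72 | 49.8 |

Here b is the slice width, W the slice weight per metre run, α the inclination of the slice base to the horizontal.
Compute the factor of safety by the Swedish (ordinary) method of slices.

FS = 2.49

Ordinary method of slices: FS = Σ[c'·Δl_i + (W_i cosα_i)·tanφ'] / Σ W_i sinα_i, with Δl_i = b_i / cosα_i.
Slice 1: Δl = 2.6/cos(-16.1°) = 2.706 m; N'_1 = 69·cos(-16.1°) = 66.3; c'Δl = 6.49; W sinα = -19.1
Slice 2: Δl = 2.7/cos(-4.5°) = 2.708 m; N'_2 = 194·cos(-4.5°) = 193.4; c'Δl = 6.50; W sinα = -15.2
Slice 3: Δl = 2.0/cos5.5° = 2.009 m; N'_3 = 207·cos5.5° = 206.0; c'Δl = 4.82; W sinα = 19.8
Slice 4: Δl = 2.0/cos14.2° = 2.063 m; N'_4 = 235·cos14.2° = 227.8; c'Δl = 4.95; W sinα = 57.6
Slice 5: Δl = 2.1/cos23.5° = 2.290 m; N'_5 = 218·cos23.5° = 199.9; c'Δl = 5.50; W sinα = 86.9
Slice 6: Δl = 2.7/cos35.3° = 3.308 m; N'_6 = 207·cos35.3° = 168.9; c'Δl = 7.94; W sinα = 119.6
Slice 7: Δl = 2.3/cos49.8° = 3.563 m; N'_7 = 72·cos49.8° = 46.5; c'Δl = 8.55; W sinα = 55.0
Σc'Δl = 44.8 kN/m; ΣN' = 1108.9 kN/m; ΣW sinα = 304.7 kN/m
Resisting = 44.8 + 1108.9·tan32.8° = 44.8 + 714.6 = 759.4 kN/m
FS = 759.4 / 304.7 = 2.493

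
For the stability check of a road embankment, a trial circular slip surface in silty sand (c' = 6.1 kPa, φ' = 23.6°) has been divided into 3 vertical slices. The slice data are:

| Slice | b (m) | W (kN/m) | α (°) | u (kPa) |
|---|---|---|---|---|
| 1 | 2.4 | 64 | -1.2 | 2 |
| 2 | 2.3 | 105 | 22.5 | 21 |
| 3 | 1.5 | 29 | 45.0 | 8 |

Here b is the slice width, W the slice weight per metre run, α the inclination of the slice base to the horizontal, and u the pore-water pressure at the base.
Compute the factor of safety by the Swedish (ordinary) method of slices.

Ordinary method of slices: FS = Σ[c'·Δl_i + (W_i cosα_i − u_i·Δl_i)·tanφ'] / Σ W_i sinα_i, with Δl_i = b_i / cosα_i.
Slice 1: Δl = 2.4/cos(-1.2°) = 2.401 m; N'_1 = 64·cos(-1.2°) − 2·2.401 = 59.2; c'Δl = 14.64; W sinα = -1.3
Slice 2: Δl = 2.3/cos22.5° = 2.490 m; N'_2 = 105·cos22.5° − 21·2.490 = 44.7; c'Δl = 15.19; W sinα = 40.2
Slice 3: Δl = 1.5/cos45.0° = 2.121 m; N'_3 = 29·cos45.0° − 8·2.121 = 3.5; c'Δl = 12.94; W sinα = 20.5
Σc'Δl = 42.8 kN/m; ΣN' = 107.4 kN/m; ΣW sinα = 59.3 kN/m
Resisting = 42.8 + 107.4·tan23.6° = 42.8 + 46.9 = 89.7 kN/m
FS = 89.7 / 59.3 = 1.512

FS = 1.51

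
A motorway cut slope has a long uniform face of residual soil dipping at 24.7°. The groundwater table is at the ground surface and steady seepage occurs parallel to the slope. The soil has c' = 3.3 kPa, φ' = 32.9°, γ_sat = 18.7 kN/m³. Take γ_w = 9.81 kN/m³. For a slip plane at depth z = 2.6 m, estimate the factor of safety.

FS = 0.85

With seepage parallel to the slope and the water table at the surface, the effective normal stress on the slip plane uses the buoyant unit weight γ' = γ_sat − γ_w while the driving shear stress uses γ_sat:
FS = [c' + γ' z cos²β tanφ'] / [γ_sat z sinβ cosβ]
γ' = 18.7 − 9.81 = 8.89 kN/m³
Numerator = 3.3 + 8.89·2.6·cos²24.7°·tan32.9° = 3.3 + 8.89·2.6·0.8254·0.6469 = 15.642 kPa
Denominator = 18.7·2.6·sin24.7°·cos24.7° = 18.7·2.6·0.4179·0.9085 = 18.458 kPa
FS = 15.642 / 18.458 = 0.847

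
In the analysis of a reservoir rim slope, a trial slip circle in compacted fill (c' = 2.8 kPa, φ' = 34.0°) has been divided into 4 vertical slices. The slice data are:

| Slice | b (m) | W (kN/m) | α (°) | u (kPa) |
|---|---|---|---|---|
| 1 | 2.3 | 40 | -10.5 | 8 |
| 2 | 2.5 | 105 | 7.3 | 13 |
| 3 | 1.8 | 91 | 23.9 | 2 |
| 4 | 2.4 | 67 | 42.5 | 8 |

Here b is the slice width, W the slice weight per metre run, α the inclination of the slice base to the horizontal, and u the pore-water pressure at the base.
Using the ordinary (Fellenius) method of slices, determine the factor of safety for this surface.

FS = 1.81

Ordinary method of slices: FS = Σ[c'·Δl_i + (W_i cosα_i − u_i·Δl_i)·tanφ'] / Σ W_i sinα_i, with Δl_i = b_i / cosα_i.
Slice 1: Δl = 2.3/cos(-10.5°) = 2.339 m; N'_1 = 40·cos(-10.5°) − 8·2.339 = 20.6; c'Δl = 6.55; W sinα = -7.3
Slice 2: Δl = 2.5/cos7.3° = 2.520 m; N'_2 = 105·cos7.3° − 13·2.520 = 71.4; c'Δl = 7.06; W sinα = 13.3
Slice 3: Δl = 1.8/cos23.9° = 1.969 m; N'_3 = 91·cos23.9° − 2·1.969 = 79.3; c'Δl = 5.51; W sinα = 36.9
Slice 4: Δl = 2.4/cos42.5° = 3.255 m; N'_4 = 67·cos42.5° − 8·3.255 = 23.4; c'Δl = 9.11; W sinα = 45.3
Σc'Δl = 28.2 kN/m; ΣN' = 194.6 kN/m; ΣW sinα = 88.2 kN/m
Resisting = 28.2 + 194.6·tan34.0° = 28.2 + 131.3 = 159.5 kN/m
FS = 159.5 / 88.2 = 1.809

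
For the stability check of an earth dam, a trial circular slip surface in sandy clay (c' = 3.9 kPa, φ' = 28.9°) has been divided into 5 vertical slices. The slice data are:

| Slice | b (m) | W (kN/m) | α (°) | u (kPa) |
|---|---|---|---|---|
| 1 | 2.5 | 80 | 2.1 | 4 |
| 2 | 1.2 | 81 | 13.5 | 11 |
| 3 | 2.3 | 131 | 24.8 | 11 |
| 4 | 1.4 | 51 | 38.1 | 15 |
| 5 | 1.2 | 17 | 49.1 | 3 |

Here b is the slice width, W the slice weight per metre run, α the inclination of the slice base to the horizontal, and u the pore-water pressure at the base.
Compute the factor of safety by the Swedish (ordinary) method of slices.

Ordinary method of slices: FS = Σ[c'·Δl_i + (W_i cosα_i − u_i·Δl_i)·tanφ'] / Σ W_i sinα_i, with Δl_i = b_i / cosα_i.
Slice 1: Δl = 2.5/cos2.1° = 2.502 m; N'_1 = 80·cos2.1° − 4·2.502 = 69.9; c'Δl = 9.76; W sinα = 2.9
Slice 2: Δl = 1.2/cos13.5° = 1.234 m; N'_2 = 81·cos13.5° − 11·1.234 = 65.2; c'Δl = 4.81; W sinα = 18.9
Slice 3: Δl = 2.3/cos24.8° = 2.534 m; N'_3 = 131·cos24.8° − 11·2.534 = 91.0; c'Δl = 9.88; W sinα = 54.9
Slice 4: Δl = 1.4/cos38.1° = 1.779 m; N'_4 = 51·cos38.1° − 15·1.779 = 13.4; c'Δl = 6.94; W sinα = 31.5
Slice 5: Δl = 1.2/cos49.1° = 1.833 m; N'_5 = 17·cos49.1° − 3·1.833 = 5.6; c'Δl = 7.15; W sinα = 12.8
Σc'Δl = 38.5 kN/m; ΣN' = 245.3 kN/m; ΣW sinα = 121.1 kN/m
Resisting = 38.5 + 245.3·tan28.9° = 38.5 + 135.4 = 173.9 kN/m
FS = 173.9 / 121.1 = 1.436

FS = 1.44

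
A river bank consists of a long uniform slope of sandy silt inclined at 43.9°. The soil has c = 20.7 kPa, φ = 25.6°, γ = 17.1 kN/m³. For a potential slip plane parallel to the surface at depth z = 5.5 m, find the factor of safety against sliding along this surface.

FS = 0.94

For an infinite slope with a slip plane parallel to the surface (no pore pressure): FS = [c + γz cos²β tanφ] / [γz sinβ cosβ].
γz = 17.1·5.5 = 94.05 kN/m²
Numerator = 20.7 + 94.05·cos²43.9°·tan25.6° = 20.7 + 94.05·0.5192·0.4791 = 44.096 kPa
Denominator = 94.05·sin43.9°·cos43.9° = 94.05·0.6934·0.7206 = 46.990 kPa
FS = 44.096 / 46.990 = 0.938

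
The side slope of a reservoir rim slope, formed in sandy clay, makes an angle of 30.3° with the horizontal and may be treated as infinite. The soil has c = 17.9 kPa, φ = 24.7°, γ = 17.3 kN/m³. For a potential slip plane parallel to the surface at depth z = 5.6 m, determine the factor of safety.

FS = 1.21

For an infinite slope with a slip plane parallel to the surface (no pore pressure): FS = [c + γz cos²β tanφ] / [γz sinβ cosβ].
γz = 17.3·5.6 = 96.88 kN/m²
Numerator = 17.9 + 96.88·cos²30.3°·tan24.7° = 17.9 + 96.88·0.7455·0.4599 = 51.117 kPa
Denominator = 96.88·sin30.3°·cos30.3° = 96.88·0.5045·0.8634 = 42.202 kPa
FS = 51.117 / 42.202 = 1.211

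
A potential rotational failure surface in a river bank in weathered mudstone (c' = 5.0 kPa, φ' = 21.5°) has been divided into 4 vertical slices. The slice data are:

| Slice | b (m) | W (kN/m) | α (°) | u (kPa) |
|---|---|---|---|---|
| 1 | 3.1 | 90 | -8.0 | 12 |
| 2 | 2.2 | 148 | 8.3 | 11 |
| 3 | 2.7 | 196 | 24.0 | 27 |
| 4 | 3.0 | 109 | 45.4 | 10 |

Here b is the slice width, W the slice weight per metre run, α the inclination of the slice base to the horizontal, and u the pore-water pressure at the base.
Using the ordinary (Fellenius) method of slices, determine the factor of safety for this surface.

Ordinary method of slices: FS = Σ[c'·Δl_i + (W_i cosα_i − u_i·Δl_i)·tanφ'] / Σ W_i sinα_i, with Δl_i = b_i / cosα_i.
Slice 1: Δl = 3.1/cos(-8.0°) = 3.130 m; N'_1 = 90·cos(-8.0°) − 12·3.130 = 51.6; c'Δl = 15.65; W sinα = -12.5
Slice 2: Δl = 2.2/cos8.3° = 2.223 m; N'_2 = 148·cos8.3° − 11·2.223 = 122.0; c'Δl = 11.12; W sinα = 21.4
Slice 3: Δl = 2.7/cos24.0° = 2.956 m; N'_3 = 196·cos24.0° − 27·2.956 = 99.3; c'Δl = 14.78; W sinα = 79.7
Slice 4: Δl = 3.0/cos45.4° = 4.273 m; N'_4 = 109·cos45.4° − 10·4.273 = 33.8; c'Δl = 21.36; W sinα = 77.6
Σc'Δl = 62.9 kN/m; ΣN' = 306.6 kN/m; ΣW sinα = 166.2 kN/m
Resisting = 62.9 + 306.6·tan21.5° = 62.9 + 120.8 = 183.7 kN/m
FS = 183.7 / 166.2 = 1.105

FS = 1.11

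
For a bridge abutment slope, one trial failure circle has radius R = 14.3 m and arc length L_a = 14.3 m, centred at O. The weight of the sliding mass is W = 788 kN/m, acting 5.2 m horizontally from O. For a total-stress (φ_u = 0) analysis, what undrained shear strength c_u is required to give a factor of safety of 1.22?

c_u = 24.4 kPa

FS = c_u·L_a·R / (W·d), so c_u = FS·W·d / (L_a·R).
c_u = 1.22·788·5.2 / (14.30·14.3) = 4999.1 / 204.49 = 24.45 kPa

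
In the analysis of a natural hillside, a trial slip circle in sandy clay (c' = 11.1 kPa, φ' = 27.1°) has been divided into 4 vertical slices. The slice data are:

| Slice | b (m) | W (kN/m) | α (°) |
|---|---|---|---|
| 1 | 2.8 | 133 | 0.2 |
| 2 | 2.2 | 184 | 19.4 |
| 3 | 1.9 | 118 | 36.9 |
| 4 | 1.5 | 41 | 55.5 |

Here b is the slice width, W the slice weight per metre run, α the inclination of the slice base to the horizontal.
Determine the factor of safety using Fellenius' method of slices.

Ordinary method of slices: FS = Σ[c'·Δl_i + (W_i cosα_i)·tanφ'] / Σ W_i sinα_i, with Δl_i = b_i / cosα_i.
Slice 1: Δl = 2.8/cos0.2° = 2.800 m; N'_1 = 133·cos0.2° = 133.0; c'Δl = 31.08; W sinα = 0.5
Slice 2: Δl = 2.2/cos19.4° = 2.332 m; N'_2 = 184·cos19.4° = 173.6; c'Δl = 25.89; W sinα = 61.1
Slice 3: Δl = 1.9/cos36.9° = 2.376 m; N'_3 = 118·cos36.9° = 94.4; c'Δl = 26.37; W sinα = 70.8
Slice 4: Δl = 1.5/cos55.5° = 2.648 m; N'_4 = 41·cos55.5° = 23.2; c'Δl = 29.40; W sinα = 33.8
Σc'Δl = 112.7 kN/m; ΣN' = 424.1 kN/m; ΣW sinα = 166.2 kN/m
Resisting = 112.7 + 424.1·tan27.1° = 112.7 + 217.0 = 329.8 kN/m
FS = 329.8 / 166.2 = 1.984

FS = 1.98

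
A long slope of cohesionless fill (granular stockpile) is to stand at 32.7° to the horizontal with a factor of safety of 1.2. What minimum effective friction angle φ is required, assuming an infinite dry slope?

FS = tanφ/tanβ ⇒ tanφ = FS · tanβ = 1.2 · tan32.7° = 0.7704
φ = arctan(0.7704) = 37.61°

φ = 37.6°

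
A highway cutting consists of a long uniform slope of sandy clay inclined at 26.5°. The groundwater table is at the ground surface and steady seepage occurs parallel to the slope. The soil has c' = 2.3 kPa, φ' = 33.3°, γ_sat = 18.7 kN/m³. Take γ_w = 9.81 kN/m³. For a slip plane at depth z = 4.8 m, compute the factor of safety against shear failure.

With seepage parallel to the slope and the water table at the surface, the effective normal stress on the slip plane uses the buoyant unit weight γ' = γ_sat − γ_w while the driving shear stress uses γ_sat:
FS = [c' + γ' z cos²β tanφ'] / [γ_sat z sinβ cosβ]
γ' = 18.7 − 9.81 = 8.89 kN/m³
Numerator = 2.3 + 8.89·4.8·cos²26.5°·tan33.3° = 2.3 + 8.89·4.8·0.8009·0.6569 = 24.750 kPa
Denominator = 18.7·4.8·sin26.5°·cos26.5° = 18.7·4.8·0.4462·0.8949 = 35.843 kPa
FS = 24.750 / 35.843 = 0.691

FS = 0.69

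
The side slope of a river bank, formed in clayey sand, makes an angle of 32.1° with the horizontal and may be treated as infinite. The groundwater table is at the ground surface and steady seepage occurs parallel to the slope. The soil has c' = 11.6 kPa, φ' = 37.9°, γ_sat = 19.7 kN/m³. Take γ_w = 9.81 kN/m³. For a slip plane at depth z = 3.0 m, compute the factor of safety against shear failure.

With seepage parallel to the slope and the water table at the surface, the effective normal stress on the slip plane uses the buoyant unit weight γ' = γ_sat − γ_w while the driving shear stress uses γ_sat:
FS = [c' + γ' z cos²β tanφ'] / [γ_sat z sinβ cosβ]
γ' = 19.7 − 9.81 = 9.89 kN/m³
Numerator = 11.6 + 9.89·3.0·cos²32.1°·tan37.9° = 11.6 + 9.89·3.0·0.7176·0.7785 = 28.175 kPa
Denominator = 19.7·3.0·sin32.1°·cos32.1° = 19.7·3.0·0.5314·0.8471 = 26.604 kPa
FS = 28.175 / 26.604 = 1.059

FS = 1.06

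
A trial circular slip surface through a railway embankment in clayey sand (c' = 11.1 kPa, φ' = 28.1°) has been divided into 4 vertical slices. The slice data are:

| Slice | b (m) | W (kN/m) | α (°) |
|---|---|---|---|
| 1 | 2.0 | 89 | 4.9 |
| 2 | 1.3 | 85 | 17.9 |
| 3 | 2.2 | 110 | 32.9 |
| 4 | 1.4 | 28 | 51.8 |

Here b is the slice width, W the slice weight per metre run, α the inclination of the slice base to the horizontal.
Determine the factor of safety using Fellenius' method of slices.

FS = 2.08

Ordinary method of slices: FS = Σ[c'·Δl_i + (W_i cosα_i)·tanφ'] / Σ W_i sinα_i, with Δl_i = b_i / cosα_i.
Slice 1: Δl = 2.0/cos4.9° = 2.007 m; N'_1 = 89·cos4.9° = 88.7; c'Δl = 22.28; W sinα = 7.6
Slice 2: Δl = 1.3/cos17.9° = 1.366 m; N'_2 = 85·cos17.9° = 80.9; c'Δl = 15.16; W sinα = 26.1
Slice 3: Δl = 2.2/cos32.9° = 2.620 m; N'_3 = 110·cos32.9° = 92.4; c'Δl = 29.08; W sinα = 59.7
Slice 4: Δl = 1.4/cos51.8° = 2.264 m; N'_4 = 28·cos51.8° = 17.3; c'Δl = 25.13; W sinα = 22.0
Σc'Δl = 91.7 kN/m; ΣN' = 279.2 kN/m; ΣW sinα = 115.5 kN/m
Resisting = 91.7 + 279.2·tan28.1° = 91.7 + 149.1 = 240.8 kN/m
FS = 240.8 / 115.5 = 2.085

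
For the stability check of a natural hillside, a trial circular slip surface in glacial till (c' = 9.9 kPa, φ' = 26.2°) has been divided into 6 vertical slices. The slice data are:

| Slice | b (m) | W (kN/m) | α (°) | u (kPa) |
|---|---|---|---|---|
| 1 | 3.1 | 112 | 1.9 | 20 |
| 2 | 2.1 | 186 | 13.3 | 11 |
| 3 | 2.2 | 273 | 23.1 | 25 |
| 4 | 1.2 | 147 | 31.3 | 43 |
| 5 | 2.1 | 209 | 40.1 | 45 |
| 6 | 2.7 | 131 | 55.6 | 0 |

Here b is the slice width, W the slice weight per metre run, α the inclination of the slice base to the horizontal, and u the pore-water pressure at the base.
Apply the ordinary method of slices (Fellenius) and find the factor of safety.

FS = 0.94

Ordinary method of slices: FS = Σ[c'·Δl_i + (W_i cosα_i − u_i·Δl_i)·tanφ'] / Σ W_i sinα_i, with Δl_i = b_i / cosα_i.
Slice 1: Δl = 3.1/cos1.9° = 3.102 m; N'_1 = 112·cos1.9° − 20·3.102 = 49.9; c'Δl = 30.71; W sinα = 3.7
Slice 2: Δl = 2.1/cos13.3° = 2.158 m; N'_2 = 186·cos13.3° − 11·2.158 = 157.3; c'Δl = 21.36; W sinα = 42.8
Slice 3: Δl = 2.2/cos23.1° = 2.392 m; N'_3 = 273·cos23.1° − 25·2.392 = 191.3; c'Δl = 23.68; W sinα = 107.1
Slice 4: Δl = 1.2/cos31.3° = 1.404 m; N'_4 = 147·cos31.3° − 43·1.404 = 65.2; c'Δl = 13.90; W sinα = 76.4
Slice 5: Δl = 2.1/cos40.1° = 2.745 m; N'_5 = 209·cos40.1° − 45·2.745 = 36.3; c'Δl = 27.18; W sinα = 134.6
Slice 6: Δl = 2.7/cos55.6° = 4.779 m; N'_6 = 131·cos55.6° − 0·4.779 = 74.0; c'Δl = 47.31; W sinα = 108.1
Σc'Δl = 164.1 kN/m; ΣN' = 574.0 kN/m; ΣW sinα = 472.7 kN/m
Resisting = 164.1 + 574.0·tan26.2° = 164.1 + 282.5 = 446.6 kN/m
FS = 446.6 / 472.7 = 0.945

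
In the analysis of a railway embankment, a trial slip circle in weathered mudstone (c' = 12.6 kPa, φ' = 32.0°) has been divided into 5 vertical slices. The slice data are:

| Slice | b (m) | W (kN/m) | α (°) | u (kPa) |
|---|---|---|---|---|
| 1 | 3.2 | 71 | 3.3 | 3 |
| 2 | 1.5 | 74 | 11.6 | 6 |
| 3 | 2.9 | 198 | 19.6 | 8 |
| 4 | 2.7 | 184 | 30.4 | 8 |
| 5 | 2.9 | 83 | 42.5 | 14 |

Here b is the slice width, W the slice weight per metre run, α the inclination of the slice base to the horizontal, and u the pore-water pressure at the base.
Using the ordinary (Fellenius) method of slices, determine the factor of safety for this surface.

FS = 1.93

Ordinary method of slices: FS = Σ[c'·Δl_i + (W_i cosα_i − u_i·Δl_i)·tanφ'] / Σ W_i sinα_i, with Δl_i = b_i / cosα_i.
Slice 1: Δl = 3.2/cos3.3° = 3.205 m; N'_1 = 71·cos3.3° − 3·3.205 = 61.3; c'Δl = 40.39; W sinα = 4.1
Slice 2: Δl = 1.5/cos11.6° = 1.531 m; N'_2 = 74·cos11.6° − 6·1.531 = 63.3; c'Δl = 19.29; W sinα = 14.9
Slice 3: Δl = 2.9/cos19.6° = 3.078 m; N'_3 = 198·cos19.6° − 8·3.078 = 161.9; c'Δl = 38.79; W sinα = 66.4
Slice 4: Δl = 2.7/cos30.4° = 3.130 m; N'_4 = 184·cos30.4° − 8·3.130 = 133.7; c'Δl = 39.44; W sinα = 93.1
Slice 5: Δl = 2.9/cos42.5° = 3.933 m; N'_5 = 83·cos42.5° − 14·3.933 = 6.1; c'Δl = 49.56; W sinα = 56.1
Σc'Δl = 187.5 kN/m; ΣN' = 426.3 kN/m; ΣW sinα = 234.6 kN/m
Resisting = 187.5 + 426.3·tan32.0° = 187.5 + 266.4 = 453.8 kN/m
FS = 453.8 / 234.6 = 1.935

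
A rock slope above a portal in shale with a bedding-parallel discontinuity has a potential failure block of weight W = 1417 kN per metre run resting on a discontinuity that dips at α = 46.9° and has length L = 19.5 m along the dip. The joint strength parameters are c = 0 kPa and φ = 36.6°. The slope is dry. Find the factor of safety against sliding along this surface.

Resolving the block weight along and normal to the plane and applying the Mohr–Coulomb strength on the joint:
N' = W cosα = 1417·cos46.9° = 968.2 kN/m
Driving force T = W sinα = 1417·sin46.9° = 1034.6 kN/m
Resisting force R = c·L + N'·tanφ = 0·19.5 + 968.2·tan36.6° = 0.0 + 719.0 = 719.0 kN/m
FS = R / T = 719.0 / 1034.6 = 0.695

FS = 0.69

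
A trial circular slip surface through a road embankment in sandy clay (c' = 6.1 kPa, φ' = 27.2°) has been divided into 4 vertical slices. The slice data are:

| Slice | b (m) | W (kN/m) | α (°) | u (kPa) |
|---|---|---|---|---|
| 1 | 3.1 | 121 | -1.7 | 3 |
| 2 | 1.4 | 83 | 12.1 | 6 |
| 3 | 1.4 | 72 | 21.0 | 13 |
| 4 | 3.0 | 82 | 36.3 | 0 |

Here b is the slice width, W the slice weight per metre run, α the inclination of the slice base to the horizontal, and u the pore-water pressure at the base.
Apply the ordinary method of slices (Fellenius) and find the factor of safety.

Ordinary method of slices: FS = Σ[c'·Δl_i + (W_i cosα_i − u_i·Δl_i)·tanφ'] / Σ W_i sinα_i, with Δl_i = b_i / cosα_i.
Slice 1: Δl = 3.1/cos(-1.7°) = 3.101 m; N'_1 = 121·cos(-1.7°) − 3·3.101 = 111.6; c'Δl = 18.92; W sinα = -3.6
Slice 2: Δl = 1.4/cos12.1° = 1.432 m; N'_2 = 83·cos12.1° − 6·1.432 = 72.6; c'Δl = 8.73; W sinα = 17.4
Slice 3: Δl = 1.4/cos21.0° = 1.500 m; N'_3 = 72·cos21.0° − 13·1.500 = 47.7; c'Δl = 9.15; W sinα = 25.8
Slice 4: Δl = 3.0/cos36.3° = 3.722 m; N'_4 = 82·cos36.3° − 0·3.722 = 66.1; c'Δl = 22.71; W sinα = 48.5
Σc'Δl = 59.5 kN/m; ΣN' = 298.0 kN/m; ΣW sinα = 88.2 kN/m
Resisting = 59.5 + 298.0·tan27.2° = 59.5 + 153.2 = 212.7 kN/m
FS = 212.7 / 88.2 = 2.412

FS = 2.41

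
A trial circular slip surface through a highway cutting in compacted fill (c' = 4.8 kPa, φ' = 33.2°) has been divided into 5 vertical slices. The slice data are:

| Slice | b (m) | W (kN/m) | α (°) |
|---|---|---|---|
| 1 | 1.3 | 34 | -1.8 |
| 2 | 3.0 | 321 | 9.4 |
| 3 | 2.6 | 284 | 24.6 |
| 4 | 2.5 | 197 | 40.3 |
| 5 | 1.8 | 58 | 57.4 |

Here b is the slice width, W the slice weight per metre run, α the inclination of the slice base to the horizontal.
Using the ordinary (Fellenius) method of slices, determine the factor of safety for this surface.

FS = 1.69

Ordinary method of slices: FS = Σ[c'·Δl_i + (W_i cosα_i)·tanφ'] / Σ W_i sinα_i, with Δl_i = b_i / cosα_i.
Slice 1: Δl = 1.3/cos(-1.8°) = 1.301 m; N'_1 = 34·cos(-1.8°) = 34.0; c'Δl = 6.24; W sinα = -1.1
Slice 2: Δl = 3.0/cos9.4° = 3.041 m; N'_2 = 321·cos9.4° = 316.7; c'Δl = 14.60; W sinα = 52.4
Slice 3: Δl = 2.6/cos24.6° = 2.860 m; N'_3 = 284·cos24.6° = 258.2; c'Δl = 13.73; W sinα = 118.2
Slice 4: Δl = 2.5/cos40.3° = 3.278 m; N'_4 = 197·cos40.3° = 150.2; c'Δl = 15.73; W sinα = 127.4
Slice 5: Δl = 1.8/cos57.4° = 3.341 m; N'_5 = 58·cos57.4° = 31.2; c'Δl = 16.04; W sinα = 48.9
Σc'Δl = 66.3 kN/m; ΣN' = 790.4 kN/m; ΣW sinα = 345.9 kN/m
Resisting = 66.3 + 790.4·tan33.2° = 66.3 + 517.2 = 583.6 kN/m
FS = 583.6 / 345.9 = 1.687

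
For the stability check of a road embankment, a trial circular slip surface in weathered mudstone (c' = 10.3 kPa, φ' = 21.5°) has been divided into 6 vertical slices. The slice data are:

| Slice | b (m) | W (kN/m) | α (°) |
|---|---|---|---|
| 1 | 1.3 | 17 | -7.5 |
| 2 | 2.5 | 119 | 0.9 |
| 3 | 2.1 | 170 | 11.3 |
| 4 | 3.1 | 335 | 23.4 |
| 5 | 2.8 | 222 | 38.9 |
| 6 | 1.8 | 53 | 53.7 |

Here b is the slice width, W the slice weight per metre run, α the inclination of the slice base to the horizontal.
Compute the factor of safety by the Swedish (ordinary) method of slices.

FS = 1.39

Ordinary method of slices: FS = Σ[c'·Δl_i + (W_i cosα_i)·tanφ'] / Σ W_i sinα_i, with Δl_i = b_i / cosα_i.
Slice 1: Δl = 1.3/cos(-7.5°) = 1.311 m; N'_1 = 17·cos(-7.5°) = 16.9; c'Δl = 13.51; W sinα = -2.2
Slice 2: Δl = 2.5/cos0.9° = 2.500 m; N'_2 = 119·cos0.9° = 119.0; c'Δl = 25.75; W sinα = 1.9
Slice 3: Δl = 2.1/cos11.3° = 2.142 m; N'_3 = 170·cos11.3° = 166.7; c'Δl = 22.06; W sinα = 33.3
Slice 4: Δl = 3.1/cos23.4° = 3.378 m; N'_4 = 335·cos23.4° = 307.4; c'Δl = 34.79; W sinα = 133.0
Slice 5: Δl = 2.8/cos38.9° = 3.598 m; N'_5 = 222·cos38.9° = 172.8; c'Δl = 37.06; W sinα = 139.4
Slice 6: Δl = 1.8/cos53.7° = 3.040 m; N'_6 = 53·cos53.7° = 31.4; c'Δl = 31.32; W sinα = 42.7
Σc'Δl = 164.5 kN/m; ΣN' = 814.1 kN/m; ΣW sinα = 348.1 kN/m
Resisting = 164.5 + 814.1·tan21.5° = 164.5 + 320.7 = 485.2 kN/m
FS = 485.2 / 348.1 = 1.394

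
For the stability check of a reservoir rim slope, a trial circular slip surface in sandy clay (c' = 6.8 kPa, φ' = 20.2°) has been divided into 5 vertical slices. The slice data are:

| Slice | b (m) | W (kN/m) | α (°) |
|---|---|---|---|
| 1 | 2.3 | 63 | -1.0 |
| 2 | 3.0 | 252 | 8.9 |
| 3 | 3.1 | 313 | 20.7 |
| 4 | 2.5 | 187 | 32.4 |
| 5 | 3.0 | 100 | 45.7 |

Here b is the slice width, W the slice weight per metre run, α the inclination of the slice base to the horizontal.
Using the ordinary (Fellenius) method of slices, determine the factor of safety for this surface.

Ordinary method of slices: FS = Σ[c'·Δl_i + (W_i cosα_i)·tanφ'] / Σ W_i sinα_i, with Δl_i = b_i / cosα_i.
Slice 1: Δl = 2.3/cos(-1.0°) = 2.300 m; N'_1 = 63·cos(-1.0°) = 63.0; c'Δl = 15.64; W sinα = -1.1
Slice 2: Δl = 3.0/cos8.9° = 3.037 m; N'_2 = 252·cos8.9° = 249.0; c'Δl = 20.65; W sinα = 39.0
Slice 3: Δl = 3.1/cos20.7° = 3.314 m; N'_3 = 313·cos20.7° = 292.8; c'Δl = 22.53; W sinα = 110.6
Slice 4: Δl = 2.5/cos32.4° = 2.961 m; N'_4 = 187·cos32.4° = 157.9; c'Δl = 20.13; W sinα = 100.2
Slice 5: Δl = 3.0/cos45.7° = 4.295 m; N'_5 = 100·cos45.7° = 69.8; c'Δl = 29.21; W sinα = 71.6
Σc'Δl = 108.2 kN/m; ΣN' = 832.5 kN/m; ΣW sinα = 320.3 kN/m
Resisting = 108.2 + 832.5·tan20.2° = 108.2 + 306.3 = 414.5 kN/m
FS = 414.5 / 320.3 = 1.294

FS = 1.29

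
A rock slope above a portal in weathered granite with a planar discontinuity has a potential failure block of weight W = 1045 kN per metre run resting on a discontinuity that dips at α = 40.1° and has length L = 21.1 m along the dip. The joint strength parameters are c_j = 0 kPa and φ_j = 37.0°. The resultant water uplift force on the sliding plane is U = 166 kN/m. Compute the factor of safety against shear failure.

FS = 0.71

Resolving the block weight along and normal to the plane and applying the Mohr–Coulomb strength on the joint:
N' = W cosα − U = 1045·cos40.1° − 166 = 633.3 kN/m
Driving force T = W sinα = 1045·sin40.1° = 673.1 kN/m
Resisting force R = c_j·L + N'·tanφ_j = 0·21.1 + 633.3·tan37.0° = 0.0 + 477.3 = 477.3 kN/m
FS = R / T = 477.3 / 673.1 = 0.709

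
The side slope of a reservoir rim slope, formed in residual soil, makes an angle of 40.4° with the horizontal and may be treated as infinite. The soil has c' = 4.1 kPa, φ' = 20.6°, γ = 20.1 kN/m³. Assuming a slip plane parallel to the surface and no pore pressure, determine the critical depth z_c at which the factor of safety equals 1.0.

Setting FS = 1.00 in FS = [c' + γz cos²β tanφ'] / [γz sinβ cosβ] and solving for z:
z = c' / [γ cosβ (FS·sinβ − cosβ·tanφ')]
  = 4.1 / [20.1·cos40.4°·(1.00·sin40.4° − cos40.4°·tan20.6°)]
  = 4.1 / [20.1·0.7615·(1.00·0.6481 − 0.7615·0.3759)]
  = 4.1 / 5.5392 = 0.740 m

z_c = 0.74 m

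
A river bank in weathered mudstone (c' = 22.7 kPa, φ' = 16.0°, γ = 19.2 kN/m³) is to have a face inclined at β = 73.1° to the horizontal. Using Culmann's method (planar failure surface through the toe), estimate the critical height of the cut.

H_c = 9.52 m

Culmann's analysis gives the critical failure plane at α_cr = (β + φ')/2 = (73.1 + 16.0)/2 = 44.5°, and the critical height
H_c = (4c'/γ) · sinβ cosφ' / [1 − cos(β − φ')]
    = (4·22.7/19.2) · sin73.1°·cos16.0° / [1 − cos(57.1°)]
    = 4.729 · 0.9568·0.9613 / [1 − 0.5432]
    = 4.729 · 0.9197 / 0.4568
    = 9.52 m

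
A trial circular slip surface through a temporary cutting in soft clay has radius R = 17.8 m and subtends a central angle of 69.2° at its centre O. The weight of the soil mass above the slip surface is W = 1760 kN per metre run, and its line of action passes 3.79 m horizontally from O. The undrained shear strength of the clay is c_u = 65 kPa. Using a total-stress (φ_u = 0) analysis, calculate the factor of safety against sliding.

Taking moments about the centre O, the resisting moment is provided by the undrained shear strength acting along the arc:
Arc length L_a = R·θ = 17.8·(69.2°·π/180) = 17.8·1.2078 = 21.50 m
M_R = c_u·L_a·R = 65·21.50·17.8 = 24873.5 kN·m/m
M_D = W·d = 1760·3.79 = 6670.4 kN·m/m
FS = M_R / M_D = 24873.5 / 6670.4 = 3.729

FS = 3.73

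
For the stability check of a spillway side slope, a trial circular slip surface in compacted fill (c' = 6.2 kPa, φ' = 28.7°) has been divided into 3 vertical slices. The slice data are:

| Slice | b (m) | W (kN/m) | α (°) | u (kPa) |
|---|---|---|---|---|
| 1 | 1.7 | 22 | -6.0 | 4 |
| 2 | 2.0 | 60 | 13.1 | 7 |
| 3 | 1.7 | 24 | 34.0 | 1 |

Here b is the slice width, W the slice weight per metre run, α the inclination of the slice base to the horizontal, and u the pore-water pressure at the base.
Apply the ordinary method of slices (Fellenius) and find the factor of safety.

FS = 3.16

Ordinary method of slices: FS = Σ[c'·Δl_i + (W_i cosα_i − u_i·Δl_i)·tanφ'] / Σ W_i sinα_i, with Δl_i = b_i / cosα_i.
Slice 1: Δl = 1.7/cos(-6.0°) = 1.709 m; N'_1 = 22·cos(-6.0°) − 4·1.709 = 15.0; c'Δl = 10.60; W sinα = -2.3
Slice 2: Δl = 2.0/cos13.1° = 2.053 m; N'_2 = 60·cos13.1° − 7·2.053 = 44.1; c'Δl = 12.73; W sinα = 13.6
Slice 3: Δl = 1.7/cos34.0° = 2.051 m; N'_3 = 24·cos34.0° − 1·2.051 = 17.8; c'Δl = 12.71; W sinα = 13.4
Σc'Δl = 36.0 kN/m; ΣN' = 77.0 kN/m; ΣW sinα = 24.7 kN/m
Resisting = 36.0 + 77.0·tan28.7° = 36.0 + 42.1 = 78.2 kN/m
FS = 78.2 / 24.7 = 3.162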